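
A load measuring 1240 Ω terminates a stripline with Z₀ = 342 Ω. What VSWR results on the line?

For a purely resistive load, VSWR = R_L/Z_0 or Z_0/R_L (whichever > 1) = 1240/342

VSWR ≈ 3.63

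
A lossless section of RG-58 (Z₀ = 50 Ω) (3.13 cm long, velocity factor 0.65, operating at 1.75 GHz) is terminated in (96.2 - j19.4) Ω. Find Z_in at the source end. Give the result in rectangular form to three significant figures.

Z_in ≈ 26.7 + j12.5 Ω

λ = v/f = 0.65·c / 1.75 GHz = 0.111 m
βl = 2π·l/λ = 2π × 0.281 = 101°
tan(βl) = tan(101°) = -5.09
Z_in = Z_0·(Z_L + jZ_0·tanβl)/(Z_0 + jZ_L·tanβl)
     = 50·(96.2 − j274)/(-48.7 − j489)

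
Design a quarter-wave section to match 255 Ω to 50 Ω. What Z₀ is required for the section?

Z_qwt ≈ 113 Ω

Z_qwt = √(Z_0·R_L) = √(50 × 255) = √12750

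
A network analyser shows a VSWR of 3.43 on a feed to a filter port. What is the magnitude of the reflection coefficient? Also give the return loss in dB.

|Γ| = (S − 1)/(S + 1) = (3.43 − 1)/(3.43 + 1) = 2.43/4.43
RL = −20·log₁₀|Γ| = −20·log₁₀(0.549)

|Γ| ≈ 0.549; return loss ≈ 5.22 dB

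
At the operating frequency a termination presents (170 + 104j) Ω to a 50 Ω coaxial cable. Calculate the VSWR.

Γ = (Z_L − Z_0)/(Z_L + Z_0) = (120 + j104)/(220 + j104)
|Γ| = 159/243 = 0.653
VSWR = (1 + |Γ|)/(1 − |Γ|) = 1.65/0.347

VSWR ≈ 4.76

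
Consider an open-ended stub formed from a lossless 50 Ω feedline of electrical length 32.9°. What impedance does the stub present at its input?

tan(βl) = 0.647
For an open-ended stub, Z_in = −jZ_0·cot(βl) = −jZ_0/tan(βl)

Z_in ≈ −j77.3 Ω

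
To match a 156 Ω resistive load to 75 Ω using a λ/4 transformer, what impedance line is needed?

Z_qwt = √(Z_0·R_L) = √(75 × 156) = √11700

Z_qwt ≈ 108 Ω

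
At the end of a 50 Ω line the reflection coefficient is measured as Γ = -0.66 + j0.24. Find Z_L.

Z_L ≈ 9.01 + j8.53 Ω

Z_L = Z_0·(1 + Γ)/(1 − Γ) = 50·(0.34 + j0.24)/(1.66 − j0.24)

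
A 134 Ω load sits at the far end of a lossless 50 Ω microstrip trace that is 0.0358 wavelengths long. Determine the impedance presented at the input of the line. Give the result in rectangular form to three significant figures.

βl = 2π × 0.0358 = 12.9°
tan(βl) = tan(12.9°) = 0.229
Z_in = Z_0·(Z_L + jZ_0·tanβl)/(Z_0 + jZ_L·tanβl)
     = 50·(134 + j11.4)/(50 + j30.7)

Z_in ≈ 102 − j51.4 Ω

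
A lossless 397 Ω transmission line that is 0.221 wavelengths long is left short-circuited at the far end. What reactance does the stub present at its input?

X_in ≈ 2150 Ω (inductive)

βl = 2π × 0.221 = 79.6°
tan(βl) = 5.43
For a short-circuited stub, Z_in = jZ_0·tan(βl)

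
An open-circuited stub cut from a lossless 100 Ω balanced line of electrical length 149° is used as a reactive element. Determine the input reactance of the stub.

tan(βl) = -0.601
For an open-circuited stub, Z_in = −jZ_0·cot(βl) = −jZ_0/tan(βl)

X_in ≈ 166 Ω (inductive)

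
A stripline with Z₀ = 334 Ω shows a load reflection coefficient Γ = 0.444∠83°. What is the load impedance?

Z_L = Z_0·(1 + Γ)/(1 − Γ) = 334·(1.05 + j0.441)/(0.946 − j0.441)

Z_L ≈ 246 + j270 Ω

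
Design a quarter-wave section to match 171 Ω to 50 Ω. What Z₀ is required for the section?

Z_qwt ≈ 92.5 Ω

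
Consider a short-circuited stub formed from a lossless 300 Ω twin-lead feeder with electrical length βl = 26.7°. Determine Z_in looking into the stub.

Z_in ≈ +j151 Ω

tan(βl) = 0.503
For a short-circuited stub, Z_in = jZ_0·tan(βl)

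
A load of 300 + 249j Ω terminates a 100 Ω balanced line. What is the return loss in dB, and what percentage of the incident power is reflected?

Γ = (200 + j249)/(400 + j249), |Γ| = 0.678
RL = −20·log₁₀(0.678) = 3.38 dB
P_refl/P_inc = |Γ|² = 0.459

RL ≈ 3.38 dB; 45.9% of incident power reflected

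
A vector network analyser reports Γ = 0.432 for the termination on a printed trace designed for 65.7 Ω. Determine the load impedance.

Z_L = Z_0·(1 + Γ)/(1 − Γ) = 65.7·(1.43)/(0.568)

Z_L ≈ 166 Ω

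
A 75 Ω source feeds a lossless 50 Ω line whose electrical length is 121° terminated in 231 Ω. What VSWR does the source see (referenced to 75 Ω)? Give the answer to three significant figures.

tan(βl) = -1.66
Z_in = Z_0·(Z_L + jZ_0·tanβl)/(Z_0 + jZ_L·tanβl) = 14.5 + j28.2 Ω
Γ_s = (Z_in − Z_s)/(Z_in + Z_s) = (-60.5 + j28.2)/(89.5 + j28.2), |Γ_s| = 0.711
VSWR = (1 + |Γ_s|)/(1 − |Γ_s|)

VSWR ≈ 5.93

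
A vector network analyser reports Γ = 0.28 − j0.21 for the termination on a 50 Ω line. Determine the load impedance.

Z_L ≈ 78 − j37.3 Ω

Z_L = Z_0·(1 + Γ)/(1 − Γ) = 50·(1.28 − j0.21)/(0.72 + j0.21)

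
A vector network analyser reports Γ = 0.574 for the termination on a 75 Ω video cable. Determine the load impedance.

Z_L ≈ 277 Ω

Z_L = Z_0·(1 + Γ)/(1 − Γ) = 75·(1.57)/(0.426)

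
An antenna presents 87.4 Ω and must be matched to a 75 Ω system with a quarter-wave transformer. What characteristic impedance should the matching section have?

Z_qwt ≈ 81 Ω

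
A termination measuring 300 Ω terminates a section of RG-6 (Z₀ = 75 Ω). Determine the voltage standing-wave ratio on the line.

VSWR ≈ 4

For a purely resistive load, VSWR = R_L/Z_0 or Z_0/R_L (whichever > 1) = 300/75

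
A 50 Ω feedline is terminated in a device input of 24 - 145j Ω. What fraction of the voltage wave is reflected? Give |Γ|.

Γ = (Z_L − Z_0)/(Z_L + Z_0) = (-26 − j145)/(74 − j145)
|Γ| = 147/163

|Γ| ≈ 0.905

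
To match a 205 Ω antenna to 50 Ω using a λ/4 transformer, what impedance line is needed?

Z_qwt ≈ 101 Ω

Z_qwt = √(Z_0·R_L) = √(50 × 205) = √10250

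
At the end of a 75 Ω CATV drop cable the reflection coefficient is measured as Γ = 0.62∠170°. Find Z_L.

Z_L = Z_0·(1 + Γ)/(1 − Γ) = 75·(0.389 + j0.108)/(1.61 − j0.108)

Z_L ≈ 17.7 + j6.2 Ω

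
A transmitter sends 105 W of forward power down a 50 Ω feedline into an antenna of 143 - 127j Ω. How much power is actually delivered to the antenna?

|Γ| = |(93 − j127)/(193 − j127)| = 0.681
|Γ|² = 0.464
P_refl = |Γ|²·P_inc = 48.7 W, P_del = (1 − |Γ|²)·P_inc = 56.3 W

P_delivered ≈ 56.3 W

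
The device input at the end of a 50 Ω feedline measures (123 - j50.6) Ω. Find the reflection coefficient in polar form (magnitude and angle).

Γ = (Z_L − Z_0)/(Z_L + Z_0) = (73 − j50.6)/(173 − j50.6)
|Γ| = 88.8/180 = 0.493

Γ ≈ 0.493 ∠ -18.4°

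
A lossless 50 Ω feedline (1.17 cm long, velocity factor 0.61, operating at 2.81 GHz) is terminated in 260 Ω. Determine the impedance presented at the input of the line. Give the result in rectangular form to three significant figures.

Z_in ≈ 11.7 − j22.6 Ω

λ = v/f = 0.61·c / 2.81 GHz = 0.0651 m
βl = 2π·l/λ = 2π × 0.18 = 64.7°
tan(βl) = tan(64.7°) = 2.11
Z_in = Z_0·(Z_L + jZ_0·tanβl)/(Z_0 + jZ_L·tanβl)
     = 50·(260 + j106)/(50 + j549)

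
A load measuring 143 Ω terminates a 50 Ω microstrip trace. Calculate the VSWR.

VSWR ≈ 2.86

For a purely resistive load, VSWR = R_L/Z_0 or Z_0/R_L (whichever > 1) = 143/50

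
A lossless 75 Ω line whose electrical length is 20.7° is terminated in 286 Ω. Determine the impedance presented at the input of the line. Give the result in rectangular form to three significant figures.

tan(βl) = tan(20.7°) = 0.378
Z_in = Z_0·(Z_L + jZ_0·tanβl)/(Z_0 + jZ_L·tanβl)
     = 75·(286 + j28.3)/(75 + j108)

Z_in ≈ 106 − j125 Ω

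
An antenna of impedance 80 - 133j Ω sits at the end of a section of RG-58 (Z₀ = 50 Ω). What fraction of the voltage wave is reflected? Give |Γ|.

|Γ| ≈ 0.733

Γ = (Z_L − Z_0)/(Z_L + Z_0) = (30 − j133)/(130 − j133)
|Γ| = 136/186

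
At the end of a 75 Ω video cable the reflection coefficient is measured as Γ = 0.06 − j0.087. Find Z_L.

Z_L ≈ 83.2 − j14.6 Ω

Z_L = Z_0·(1 + Γ)/(1 − Γ) = 75·(1.06 − j0.087)/(0.94 + j0.087)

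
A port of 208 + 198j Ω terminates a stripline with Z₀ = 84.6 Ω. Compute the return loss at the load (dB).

Γ = (123.4 + j198)/(292.6 + j198), |Γ| = 0.66
RL = −20·log₁₀|Γ| = −20·log₁₀(0.66)

RL ≈ 3.6 dB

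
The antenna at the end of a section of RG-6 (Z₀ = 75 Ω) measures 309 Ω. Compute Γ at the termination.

Γ = (Z_L − Z_0)/(Z_L + Z_0) = (309 − 75)/(309 + 75) = 234/384

Γ = 0.609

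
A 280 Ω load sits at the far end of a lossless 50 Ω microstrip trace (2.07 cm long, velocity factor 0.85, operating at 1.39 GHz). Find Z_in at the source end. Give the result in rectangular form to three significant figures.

Z_in ≈ 20.2 − j54.1 Ω

λ = v/f = 0.85·c / 1.39 GHz = 0.183 m
βl = 2π·l/λ = 2π × 0.113 = 40.6°
tan(βl) = tan(40.6°) = 0.858
Z_in = Z_0·(Z_L + jZ_0·tanβl)/(Z_0 + jZ_L·tanβl)
     = 50·(280 + j42.9)/(50 + j240)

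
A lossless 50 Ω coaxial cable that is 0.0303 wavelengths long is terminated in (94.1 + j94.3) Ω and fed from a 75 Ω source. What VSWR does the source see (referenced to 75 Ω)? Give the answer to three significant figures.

VSWR ≈ 2.73

βl = 2π × 0.0303 = 10.9°
tan(βl) = 0.193
Z_in = Z_0·(Z_L + jZ_0·tanβl)/(Z_0 + jZ_L·tanβl) = 182 + j59.7 Ω
Γ_s = (Z_in − Z_s)/(Z_in + Z_s) = (107 + j59.7)/(257 + j59.7), |Γ_s| = 0.464
VSWR = (1 + |Γ_s|)/(1 − |Γ_s|)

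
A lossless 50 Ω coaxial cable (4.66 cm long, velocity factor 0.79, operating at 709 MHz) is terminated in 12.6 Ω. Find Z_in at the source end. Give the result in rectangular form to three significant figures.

Z_in ≈ 28.2 + j51.5 Ω

λ = v/f = 0.79·c / 709 MHz = 0.334 m
βl = 2π·l/λ = 2π × 0.139 = 50.2°
tan(βl) = tan(50.2°) = 1.2
Z_in = Z_0·(Z_L + jZ_0·tanβl)/(Z_0 + jZ_L·tanβl)
     = 50·(12.6 + j60)/(50 + j15.1)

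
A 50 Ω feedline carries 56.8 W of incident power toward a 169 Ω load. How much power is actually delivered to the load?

P_delivered ≈ 40 W

Γ = (169 − 50)/(169 + 50) = 0.543
|Γ|² = 0.295
P_refl = |Γ|²·P_inc = 16.8 W, P_del = (1 − |Γ|²)·P_inc = 40 W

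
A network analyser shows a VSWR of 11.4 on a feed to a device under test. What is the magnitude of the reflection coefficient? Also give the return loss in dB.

|Γ| ≈ 0.839; return loss ≈ 1.53 dB

|Γ| = (S − 1)/(S + 1) = (11.4 − 1)/(11.4 + 1) = 10.4/12.4
RL = −20·log₁₀|Γ| = −20·log₁₀(0.839)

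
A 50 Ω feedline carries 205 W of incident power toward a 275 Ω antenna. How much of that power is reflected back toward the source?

P_reflected ≈ 98.3 W

Γ = (275 − 50)/(275 + 50) = 0.692
|Γ|² = 0.479
P_refl = |Γ|²·P_inc = 98.3 W, P_del = (1 − |Γ|²)·P_inc = 107 W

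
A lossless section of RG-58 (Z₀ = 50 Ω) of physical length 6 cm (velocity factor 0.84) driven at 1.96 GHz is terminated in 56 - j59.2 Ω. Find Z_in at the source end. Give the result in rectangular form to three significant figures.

λ = v/f = 0.84·c / 1.96 GHz = 0.129 m
βl = 2π·l/λ = 2π × 0.467 = 168°
tan(βl) = tan(168°) = -0.213
Z_in = Z_0·(Z_L + jZ_0·tanβl)/(Z_0 + jZ_L·tanβl)
     = 50·(56 − j69.8)/(37.4 − j11.9)

Z_in ≈ 94.9 − j63.1 Ω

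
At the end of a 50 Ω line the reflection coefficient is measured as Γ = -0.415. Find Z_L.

Z_L = Z_0·(1 + Γ)/(1 − Γ) = 50·(0.585)/(1.42)

Z_L ≈ 20.7 Ω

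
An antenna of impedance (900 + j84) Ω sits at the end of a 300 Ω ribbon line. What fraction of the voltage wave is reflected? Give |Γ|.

|Γ| ≈ 0.504

Γ = (Z_L − Z_0)/(Z_L + Z_0) = (600 + j84)/(1200 + j84)
|Γ| = 606/1200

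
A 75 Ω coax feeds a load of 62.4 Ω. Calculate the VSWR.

VSWR ≈ 1.2

For a purely resistive load, VSWR = R_L/Z_0 or Z_0/R_L (whichever > 1) = 75/62.4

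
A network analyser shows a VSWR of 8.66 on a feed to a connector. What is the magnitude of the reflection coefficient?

|Γ| ≈ 0.793

|Γ| = (S − 1)/(S + 1) = (8.66 − 1)/(8.66 + 1) = 7.66/9.66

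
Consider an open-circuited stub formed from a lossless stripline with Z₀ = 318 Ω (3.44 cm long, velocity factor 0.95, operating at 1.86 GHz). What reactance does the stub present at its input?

X_in ≈ -51.4 Ω (capacitive)

λ = v/f = 0.95·c / 1.86 GHz = 0.153 m
βl = 2π·l/λ = 2π × 0.225 = 80.8°
tan(βl) = 6.19
For an open-circuited stub, Z_in = −jZ_0·cot(βl) = −jZ_0/tan(βl)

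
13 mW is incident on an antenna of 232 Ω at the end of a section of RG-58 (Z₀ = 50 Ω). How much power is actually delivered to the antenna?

P_delivered ≈ 7.59 mW

Γ = (232 − 50)/(232 + 50) = 0.645
|Γ|² = 0.417
P_refl = |Γ|²·P_inc = 5.41 mW, P_del = (1 − |Γ|²)·P_inc = 7.59 mW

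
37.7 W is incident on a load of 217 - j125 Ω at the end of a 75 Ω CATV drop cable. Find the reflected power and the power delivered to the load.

|Γ| = |(142 − j125)/(292 − j125)| = 0.596
|Γ|² = 0.355
P_refl = |Γ|²·P_inc = 13.4 W, P_del = (1 − |Γ|²)·P_inc = 24.3 W

P_reflected ≈ 13.4 W; P_delivered ≈ 24.3 W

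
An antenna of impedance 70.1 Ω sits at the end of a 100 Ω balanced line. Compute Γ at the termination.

Γ = -0.176

Γ = (Z_L − Z_0)/(Z_L + Z_0) = (70.1 − 100)/(70.1 + 100) = -29.9/170.1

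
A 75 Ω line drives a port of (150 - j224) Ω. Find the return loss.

Γ = (75 − j224)/(225 − j224), |Γ| = 0.744
RL = −20·log₁₀|Γ| = −20·log₁₀(0.744)

RL ≈ 2.57 dB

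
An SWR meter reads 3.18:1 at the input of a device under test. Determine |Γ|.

|Γ| ≈ 0.522

|Γ| = (S − 1)/(S + 1) = (3.18 − 1)/(3.18 + 1) = 2.18/4.18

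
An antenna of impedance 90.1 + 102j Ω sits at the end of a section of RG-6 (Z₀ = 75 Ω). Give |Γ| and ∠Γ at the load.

Γ ≈ 0.531 ∠ 49.9°

Γ = (Z_L − Z_0)/(Z_L + Z_0) = (15.1 + j102)/(165.1 + j102)
|Γ| = 103/194 = 0.531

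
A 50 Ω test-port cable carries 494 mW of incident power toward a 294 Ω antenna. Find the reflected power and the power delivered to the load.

P_reflected ≈ 249 mW; P_delivered ≈ 245 mW

Γ = (294 − 50)/(294 + 50) = 0.709
|Γ|² = 0.503
P_refl = |Γ|²·P_inc = 249 mW, P_del = (1 − |Γ|²)·P_inc = 245 mW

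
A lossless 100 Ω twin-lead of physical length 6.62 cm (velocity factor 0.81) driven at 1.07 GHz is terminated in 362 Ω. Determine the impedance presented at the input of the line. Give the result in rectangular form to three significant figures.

Z_in ≈ 29.4 + j24.5 Ω

λ = v/f = 0.81·c / 1.07 GHz = 0.227 m
βl = 2π·l/λ = 2π × 0.291 = 105°
tan(βl) = tan(105°) = -3.75
Z_in = Z_0·(Z_L + jZ_0·tanβl)/(Z_0 + jZ_L·tanβl)
     = 100·(362 − j375)/(100 − j1360)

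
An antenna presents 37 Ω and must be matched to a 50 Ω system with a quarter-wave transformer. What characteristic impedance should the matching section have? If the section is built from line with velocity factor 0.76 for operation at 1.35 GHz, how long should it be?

Z_qwt ≈ 43 Ω; length ≈ 4.22 cm

Z_qwt = √(Z_0·R_L) = √(50 × 37) = √1850
λ = 0.76·c/f = 0.169 m, so l = λ/4 = 0.0422 m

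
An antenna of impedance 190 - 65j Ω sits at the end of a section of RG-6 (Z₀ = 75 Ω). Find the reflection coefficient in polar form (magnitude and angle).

Γ ≈ 0.484 ∠ -15.7°

Γ = (Z_L − Z_0)/(Z_L + Z_0) = (115 − j65)/(265 − j65)
|Γ| = 132/273 = 0.484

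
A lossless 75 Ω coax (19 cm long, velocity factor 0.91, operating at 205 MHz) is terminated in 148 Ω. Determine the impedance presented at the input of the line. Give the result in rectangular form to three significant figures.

λ = v/f = 0.91·c / 205 MHz = 1.33 m
βl = 2π·l/λ = 2π × 0.143 = 51.4°
tan(βl) = tan(51.4°) = 1.25
Z_in = Z_0·(Z_L + jZ_0·tanβl)/(Z_0 + jZ_L·tanβl)
     = 75·(148 + j93.8)/(75 + j185)

Z_in ≈ 53.5 − j38.3 Ω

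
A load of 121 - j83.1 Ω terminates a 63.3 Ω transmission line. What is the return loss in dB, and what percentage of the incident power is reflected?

RL ≈ 6.01 dB; 25% of incident power reflected

Γ = (57.7 − j83.1)/(184.3 − j83.1), |Γ| = 0.5
RL = −20·log₁₀(0.5) = 6.01 dB
P_refl/P_inc = |Γ|² = 0.25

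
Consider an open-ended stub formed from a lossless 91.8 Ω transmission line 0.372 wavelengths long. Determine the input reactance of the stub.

X_in ≈ 88.4 Ω (inductive)

βl = 2π × 0.372 = 134°
tan(βl) = -1.04
For an open-ended stub, Z_in = −jZ_0·cot(βl) = −jZ_0/tan(βl)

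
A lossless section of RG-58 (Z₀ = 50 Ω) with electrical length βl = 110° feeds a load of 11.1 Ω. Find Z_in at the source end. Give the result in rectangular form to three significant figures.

Z_in ≈ 69.2 − j95.2 Ω

tan(βl) = tan(110°) = -2.75
Z_in = Z_0·(Z_L + jZ_0·tanβl)/(Z_0 + jZ_L·tanβl)
     = 50·(11.1 − j137)/(50 − j30.5)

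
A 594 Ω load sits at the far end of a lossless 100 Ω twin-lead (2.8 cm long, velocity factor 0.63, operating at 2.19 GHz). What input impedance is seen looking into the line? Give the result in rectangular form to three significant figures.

λ = v/f = 0.63·c / 2.19 GHz = 0.0863 m
βl = 2π·l/λ = 2π × 0.324 = 117°
tan(βl) = tan(117°) = -1.98
Z_in = Z_0·(Z_L + jZ_0·tanβl)/(Z_0 + jZ_L·tanβl)
     = 100·(594 − j198)/(100 − j1180)

Z_in ≈ 21 + j48.7 Ω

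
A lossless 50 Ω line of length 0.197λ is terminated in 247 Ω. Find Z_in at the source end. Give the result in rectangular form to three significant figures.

Z_in ≈ 11.3 − j16.5 Ω

βl = 2π × 0.197 = 70.9°
tan(βl) = tan(70.9°) = 2.89
Z_in = Z_0·(Z_L + jZ_0·tanβl)/(Z_0 + jZ_L·tanβl)
     = 50·(247 + j145)/(50 + j714)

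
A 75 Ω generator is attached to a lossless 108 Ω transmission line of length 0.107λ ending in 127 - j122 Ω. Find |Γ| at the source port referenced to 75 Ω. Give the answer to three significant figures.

|Γ| ≈ 0.395

βl = 2π × 0.107 = 38.5°
tan(βl) = 0.796
Z_in = Z_0·(Z_L + jZ_0·tanβl)/(Z_0 + jZ_L·tanβl) = 46.3 − j41.8 Ω
Γ_s = (Z_in − Z_s)/(Z_in + Z_s) = (-28.7 − j41.8)/(121 − j41.8), |Γ_s| = 0.395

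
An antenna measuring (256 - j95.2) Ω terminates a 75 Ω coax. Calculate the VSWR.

Γ = (Z_L − Z_0)/(Z_L + Z_0) = (181 − j95.2)/(331 − j95.2)
|Γ| = 205/344 = 0.594
VSWR = (1 + |Γ|)/(1 − |Γ|) = 1.59/0.406

VSWR ≈ 3.92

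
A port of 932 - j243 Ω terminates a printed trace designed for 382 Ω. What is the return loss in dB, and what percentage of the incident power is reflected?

Γ = (550 − j243)/(1314 − j243), |Γ| = 0.45
RL = −20·log₁₀(0.45) = 6.94 dB
P_refl/P_inc = |Γ|² = 0.202

RL ≈ 6.94 dB; 20.2% of incident power reflected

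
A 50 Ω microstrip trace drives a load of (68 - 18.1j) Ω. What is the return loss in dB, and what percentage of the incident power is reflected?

Γ = (18 − j18.1)/(118 − j18.1), |Γ| = 0.214
RL = −20·log₁₀(0.214) = 13.4 dB
P_refl/P_inc = |Γ|² = 0.0457

RL ≈ 13.4 dB; 4.57% of incident power reflected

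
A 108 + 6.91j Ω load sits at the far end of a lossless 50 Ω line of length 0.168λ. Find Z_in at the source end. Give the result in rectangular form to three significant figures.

Z_in ≈ 29.4 − j22.5 Ω

βl = 2π × 0.168 = 60.5°
tan(βl) = tan(60.5°) = 1.77
Z_in = Z_0·(Z_L + jZ_0·tanβl)/(Z_0 + jZ_L·tanβl)
     = 50·(108 + j95.2)/(37.8 + j191)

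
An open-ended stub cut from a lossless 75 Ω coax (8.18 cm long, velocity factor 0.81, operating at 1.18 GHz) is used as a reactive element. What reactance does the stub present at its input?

X_in ≈ 99.5 Ω (inductive)

λ = v/f = 0.81·c / 1.18 GHz = 0.206 m
βl = 2π·l/λ = 2π × 0.397 = 143°
tan(βl) = -0.754
For an open-ended stub, Z_in = −jZ_0·cot(βl) = −jZ_0/tan(βl)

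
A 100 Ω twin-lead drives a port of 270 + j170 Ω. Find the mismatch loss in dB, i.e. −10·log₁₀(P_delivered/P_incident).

mismatch loss ≈ 1.86 dB

Γ = (170 + j170)/(370 + j170), |Γ| = 0.59
|Γ|² = 0.349, so P_del/P_inc = 1 − |Γ|² = 0.651
ML = −10·log₁₀(1 − |Γ|²)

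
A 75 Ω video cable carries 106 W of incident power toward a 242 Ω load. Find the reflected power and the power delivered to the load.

P_reflected ≈ 29.4 W; P_delivered ≈ 76.6 W

Γ = (242 − 75)/(242 + 75) = 0.527
|Γ|² = 0.278
P_refl = |Γ|²·P_inc = 29.4 W, P_del = (1 − |Γ|²)·P_inc = 76.6 W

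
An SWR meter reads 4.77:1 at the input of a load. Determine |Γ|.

|Γ| ≈ 0.653

|Γ| = (S − 1)/(S + 1) = (4.77 − 1)/(4.77 + 1) = 3.77/5.77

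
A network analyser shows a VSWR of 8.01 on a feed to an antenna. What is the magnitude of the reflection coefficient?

|Γ| ≈ 0.778

|Γ| = (S − 1)/(S + 1) = (8.01 − 1)/(8.01 + 1) = 7.01/9.01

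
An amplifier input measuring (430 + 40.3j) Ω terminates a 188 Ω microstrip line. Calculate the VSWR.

VSWR ≈ 2.31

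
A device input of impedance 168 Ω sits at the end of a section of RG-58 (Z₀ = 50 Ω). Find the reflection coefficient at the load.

Γ = (Z_L − Z_0)/(Z_L + Z_0) = (168 − 50)/(168 + 50) = 118/218

Γ = 0.541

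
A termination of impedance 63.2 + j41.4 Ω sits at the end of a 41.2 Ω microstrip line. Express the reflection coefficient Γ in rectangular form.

Γ ≈ 0.318 + j0.27

Γ = (Z_L − Z_0)/(Z_L + Z_0) = (22 + j41.4)/(104.4 + j41.4)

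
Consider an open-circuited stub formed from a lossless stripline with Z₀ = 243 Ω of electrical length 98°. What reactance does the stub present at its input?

X_in ≈ 34.2 Ω (inductive)

tan(βl) = -7.12
For an open-circuited stub, Z_in = −jZ_0·cot(βl) = −jZ_0/tan(βl)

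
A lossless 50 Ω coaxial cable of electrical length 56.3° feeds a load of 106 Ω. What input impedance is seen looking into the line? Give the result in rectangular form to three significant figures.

tan(βl) = tan(56.3°) = 1.5
Z_in = Z_0·(Z_L + jZ_0·tanβl)/(Z_0 + jZ_L·tanβl)
     = 50·(106 + j75)/(50 + j159)

Z_in ≈ 31 − j23.6 Ω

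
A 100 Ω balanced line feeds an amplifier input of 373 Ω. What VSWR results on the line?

VSWR ≈ 3.73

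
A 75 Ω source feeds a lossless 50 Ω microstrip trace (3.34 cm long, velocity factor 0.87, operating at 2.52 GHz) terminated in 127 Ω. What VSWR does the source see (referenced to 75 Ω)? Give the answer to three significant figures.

VSWR ≈ 3.44

λ = v/f = 0.87·c / 2.52 GHz = 0.104 m
βl = 2π·l/λ = 2π × 0.322 = 116°
tan(βl) = -2.04
Z_in = Z_0·(Z_L + jZ_0·tanβl)/(Z_0 + jZ_L·tanβl) = 23.5 + j20 Ω
Γ_s = (Z_in − Z_s)/(Z_in + Z_s) = (-51.5 + j20)/(98.5 + j20), |Γ_s| = 0.549
VSWR = (1 + |Γ_s|)/(1 − |Γ_s|)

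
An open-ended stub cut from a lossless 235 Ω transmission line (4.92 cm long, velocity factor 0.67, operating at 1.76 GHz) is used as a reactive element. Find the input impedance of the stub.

Z_in ≈ +j506 Ω

λ = v/f = 0.67·c / 1.76 GHz = 0.114 m
βl = 2π·l/λ = 2π × 0.431 = 155°
tan(βl) = -0.464
For an open-ended stub, Z_in = −jZ_0·cot(βl) = −jZ_0/tan(βl)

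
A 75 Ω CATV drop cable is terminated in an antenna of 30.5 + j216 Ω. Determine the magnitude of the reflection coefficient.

|Γ| ≈ 0.917

Γ = (Z_L − Z_0)/(Z_L + Z_0) = (-44.5 + j216)/(105.5 + j216)
|Γ| = 221/240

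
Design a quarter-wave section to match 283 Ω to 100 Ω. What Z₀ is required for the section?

Z_qwt ≈ 168 Ω

Z_qwt = √(Z_0·R_L) = √(100 × 283) = √28300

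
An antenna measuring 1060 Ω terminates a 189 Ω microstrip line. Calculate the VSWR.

For a purely resistive load, VSWR = R_L/Z_0 or Z_0/R_L (whichever > 1) = 1060/189

VSWR ≈ 5.61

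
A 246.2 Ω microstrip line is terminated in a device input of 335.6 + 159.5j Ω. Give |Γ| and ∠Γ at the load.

Γ ≈ 0.303 ∠ 45.4°

Γ = (Z_L − Z_0)/(Z_L + Z_0) = (89.4 + j159.5)/(581.8 + j159.5)
|Γ| = 183/603 = 0.303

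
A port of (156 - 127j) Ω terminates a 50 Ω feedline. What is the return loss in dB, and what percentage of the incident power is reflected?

RL ≈ 3.3 dB; 46.7% of incident power reflected

Γ = (106 − j127)/(206 − j127), |Γ| = 0.684
RL = −20·log₁₀(0.684) = 3.3 dB
P_refl/P_inc = |Γ|² = 0.467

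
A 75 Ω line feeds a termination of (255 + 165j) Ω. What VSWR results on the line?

VSWR ≈ 4.91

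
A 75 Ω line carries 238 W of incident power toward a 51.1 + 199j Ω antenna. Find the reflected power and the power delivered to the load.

|Γ| = |(-23.9 + j199)/(126.1 + j199)| = 0.851
|Γ|² = 0.724
P_refl = |Γ|²·P_inc = 172 W, P_del = (1 − |Γ|²)·P_inc = 65.7 W

P_reflected ≈ 172 W; P_delivered ≈ 65.7 W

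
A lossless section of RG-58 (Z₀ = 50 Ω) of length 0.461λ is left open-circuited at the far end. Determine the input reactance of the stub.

βl = 2π × 0.461 = 166°
tan(βl) = -0.25
For an open-circuited stub, Z_in = −jZ_0·cot(βl) = −jZ_0/tan(βl)

X_in ≈ 200 Ω (inductive)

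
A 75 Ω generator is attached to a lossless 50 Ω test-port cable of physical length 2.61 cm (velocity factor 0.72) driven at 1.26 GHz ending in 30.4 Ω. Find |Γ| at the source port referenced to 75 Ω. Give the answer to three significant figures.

λ = v/f = 0.72·c / 1.26 GHz = 0.171 m
βl = 2π·l/λ = 2π × 0.152 = 54.8°
tan(βl) = 1.42
Z_in = Z_0·(Z_L + jZ_0·tanβl)/(Z_0 + jZ_L·tanβl) = 52.5 + j25.6 Ω
Γ_s = (Z_in − Z_s)/(Z_in + Z_s) = (-22.5 + j25.6)/(128 + j25.6), |Γ_s| = 0.262

|Γ| ≈ 0.262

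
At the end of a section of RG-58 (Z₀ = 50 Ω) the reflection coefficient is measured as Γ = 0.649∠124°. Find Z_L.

Z_L = Z_0·(1 + Γ)/(1 − Γ) = 50·(0.637 + j0.538)/(1.36 − j0.538)

Z_L ≈ 13.5 + j25.1 Ω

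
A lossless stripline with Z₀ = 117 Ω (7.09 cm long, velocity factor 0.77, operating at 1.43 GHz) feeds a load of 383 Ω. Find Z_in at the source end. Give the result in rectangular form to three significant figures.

λ = v/f = 0.77·c / 1.43 GHz = 0.162 m
βl = 2π·l/λ = 2π × 0.439 = 158°
tan(βl) = tan(158°) = -0.404
Z_in = Z_0·(Z_L + jZ_0·tanβl)/(Z_0 + jZ_L·tanβl)
     = 117·(383 − j47.3)/(117 − j155)

Z_in ≈ 162 + j167 Ω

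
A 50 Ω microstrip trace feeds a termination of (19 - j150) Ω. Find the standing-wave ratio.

Γ = (Z_L − Z_0)/(Z_L + Z_0) = (-31 − j150)/(69 − j150)
|Γ| = 153/165 = 0.928
VSWR = (1 + |Γ|)/(1 − |Γ|) = 1.93/0.0723

VSWR ≈ 26.7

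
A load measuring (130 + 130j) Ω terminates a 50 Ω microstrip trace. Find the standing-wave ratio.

VSWR ≈ 5.4

Γ = (Z_L − Z_0)/(Z_L + Z_0) = (80 + j130)/(180 + j130)
|Γ| = 153/222 = 0.687
VSWR = (1 + |Γ|)/(1 − |Γ|) = 1.69/0.313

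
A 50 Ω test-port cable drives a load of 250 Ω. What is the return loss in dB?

RL ≈ 3.52 dB

Γ = (250 − 50)/(250 + 50) = 0.667
RL = −20·log₁₀|Γ| = −20·log₁₀(0.667)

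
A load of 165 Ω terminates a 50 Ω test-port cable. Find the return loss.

RL ≈ 5.43 dB

Γ = (165 − 50)/(165 + 50) = 0.535
RL = −20·log₁₀|Γ| = −20·log₁₀(0.535)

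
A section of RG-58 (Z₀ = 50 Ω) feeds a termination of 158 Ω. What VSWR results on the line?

Γ = (158 − 50)/(158 + 50) = 0.519
VSWR = (1 + 0.519)/(1 − 0.519)

VSWR ≈ 3.16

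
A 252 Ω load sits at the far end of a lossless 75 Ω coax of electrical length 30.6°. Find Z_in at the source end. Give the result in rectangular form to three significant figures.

Z_in ≈ 68.7 − j92.2 Ω

tan(βl) = tan(30.6°) = 0.591
Z_in = Z_0·(Z_L + jZ_0·tanβl)/(Z_0 + jZ_L·tanβl)
     = 75·(252 + j44.4)/(75 + j149)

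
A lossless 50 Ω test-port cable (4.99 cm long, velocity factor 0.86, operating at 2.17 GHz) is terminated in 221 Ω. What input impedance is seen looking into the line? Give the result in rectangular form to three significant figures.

λ = v/f = 0.86·c / 2.17 GHz = 0.119 m
βl = 2π·l/λ = 2π × 0.42 = 151°
tan(βl) = tan(151°) = -0.552
Z_in = Z_0·(Z_L + jZ_0·tanβl)/(Z_0 + jZ_L·tanβl)
     = 50·(221 − j27.6)/(50 − j122)

Z_in ≈ 41.5 + j73.6 Ω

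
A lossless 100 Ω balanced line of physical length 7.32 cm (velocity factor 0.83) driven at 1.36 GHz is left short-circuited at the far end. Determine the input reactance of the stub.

X_in ≈ -72.8 Ω (capacitive)

λ = v/f = 0.83·c / 1.36 GHz = 0.183 m
βl = 2π·l/λ = 2π × 0.4 = 144°
tan(βl) = -0.728
For a short-circuited stub, Z_in = jZ_0·tan(βl)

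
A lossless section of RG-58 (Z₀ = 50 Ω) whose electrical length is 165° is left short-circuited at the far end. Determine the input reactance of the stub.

tan(βl) = -0.268
For a short-circuited stub, Z_in = jZ_0·tan(βl)

X_in ≈ -13.4 Ω (capacitive)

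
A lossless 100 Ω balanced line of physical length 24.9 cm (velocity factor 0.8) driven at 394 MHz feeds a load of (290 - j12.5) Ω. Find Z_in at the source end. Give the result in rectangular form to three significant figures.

λ = v/f = 0.8·c / 394 MHz = 0.609 m
βl = 2π·l/λ = 2π × 0.409 = 147°
tan(βl) = tan(147°) = -0.645
Z_in = Z_0·(Z_L + jZ_0·tanβl)/(Z_0 + jZ_L·tanβl)
     = 100·(290 − j77)/(91.9 − j187)

Z_in ≈ 94.5 + j109 Ω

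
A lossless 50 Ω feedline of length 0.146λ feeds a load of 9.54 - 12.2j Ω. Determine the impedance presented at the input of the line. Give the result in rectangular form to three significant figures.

βl = 2π × 0.146 = 52.6°
tan(βl) = tan(52.6°) = 1.31
Z_in = Z_0·(Z_L + jZ_0·tanβl)/(Z_0 + jZ_L·tanβl)
     = 50·(9.54 + j53.1)/(65.9 + j12.5)

Z_in ≈ 14.3 + j37.6 Ω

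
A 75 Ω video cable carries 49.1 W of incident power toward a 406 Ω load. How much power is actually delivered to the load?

P_delivered ≈ 25.8 W

Γ = (406 − 75)/(406 + 75) = 0.688
|Γ|² = 0.474
P_refl = |Γ|²·P_inc = 23.3 W, P_del = (1 − |Γ|²)·P_inc = 25.8 W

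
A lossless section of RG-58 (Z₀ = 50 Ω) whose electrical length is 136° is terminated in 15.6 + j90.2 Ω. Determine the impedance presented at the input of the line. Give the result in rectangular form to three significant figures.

Z_in ≈ 3.96 + j15.7 Ω

tan(βl) = tan(136°) = -0.966
Z_in = Z_0·(Z_L + jZ_0·tanβl)/(Z_0 + jZ_L·tanβl)
     = 50·(15.6 + j41.9)/(137 − j15.1)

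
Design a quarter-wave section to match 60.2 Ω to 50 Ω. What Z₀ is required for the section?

Z_qwt = √(Z_0·R_L) = √(50 × 60.2) = √3010

Z_qwt ≈ 54.9 Ω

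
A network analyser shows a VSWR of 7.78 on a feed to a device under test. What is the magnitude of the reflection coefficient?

|Γ| = (S − 1)/(S + 1) = (7.78 − 1)/(7.78 + 1) = 6.78/8.78

|Γ| ≈ 0.772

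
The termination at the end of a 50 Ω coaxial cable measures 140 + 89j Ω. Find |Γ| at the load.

|Γ| ≈ 0.603

Γ = (Z_L − Z_0)/(Z_L + Z_0) = (90 + j89)/(190 + j89)
|Γ| = 127/210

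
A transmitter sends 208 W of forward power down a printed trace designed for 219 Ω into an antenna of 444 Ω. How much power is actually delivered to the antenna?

P_delivered ≈ 184 W

Γ = (444 − 219)/(444 + 219) = 0.339
|Γ|² = 0.115
P_refl = |Γ|²·P_inc = 24 W, P_del = (1 − |Γ|²)·P_inc = 184 W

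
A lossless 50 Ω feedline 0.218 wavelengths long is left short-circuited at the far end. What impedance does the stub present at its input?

Z_in ≈ +j245 Ω

βl = 2π × 0.218 = 78.5°
tan(βl) = 4.91
For a short-circuited stub, Z_in = jZ_0·tan(βl)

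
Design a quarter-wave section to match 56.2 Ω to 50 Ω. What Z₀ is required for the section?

Z_qwt ≈ 53 Ω

Z_qwt = √(Z_0·R_L) = √(50 × 56.2) = √2810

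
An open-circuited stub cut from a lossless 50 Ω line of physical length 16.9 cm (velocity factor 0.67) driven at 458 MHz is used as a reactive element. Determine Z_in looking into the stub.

λ = v/f = 0.67·c / 458 MHz = 0.439 m
βl = 2π·l/λ = 2π × 0.385 = 139°
tan(βl) = -0.881
For an open-circuited stub, Z_in = −jZ_0·cot(βl) = −jZ_0/tan(βl)

Z_in ≈ +j56.8 Ω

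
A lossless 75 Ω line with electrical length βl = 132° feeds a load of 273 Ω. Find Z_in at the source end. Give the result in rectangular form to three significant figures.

tan(βl) = tan(132°) = -1.11
Z_in = Z_0·(Z_L + jZ_0·tanβl)/(Z_0 + jZ_L·tanβl)
     = 75·(273 − j83.3)/(75 − j303)

Z_in ≈ 35.2 + j58.8 Ω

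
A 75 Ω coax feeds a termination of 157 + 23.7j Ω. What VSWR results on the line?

VSWR ≈ 2.15

Γ = (Z_L − Z_0)/(Z_L + Z_0) = (82 + j23.7)/(232 + j23.7)
|Γ| = 85.4/233 = 0.366
VSWR = (1 + |Γ|)/(1 − |Γ|) = 1.37/0.634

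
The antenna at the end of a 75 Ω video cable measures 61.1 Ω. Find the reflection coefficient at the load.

Γ = (Z_L − Z_0)/(Z_L + Z_0) = (61.1 − 75)/(61.1 + 75) = -13.9/136.1

Γ = -0.102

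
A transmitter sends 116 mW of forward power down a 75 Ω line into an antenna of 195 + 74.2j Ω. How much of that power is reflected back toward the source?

P_reflected ≈ 29.5 mW

|Γ| = |(120 + j74.2)/(270 + j74.2)| = 0.504
|Γ|² = 0.254
P_refl = |Γ|²·P_inc = 29.5 mW, P_del = (1 − |Γ|²)·P_inc = 86.5 mW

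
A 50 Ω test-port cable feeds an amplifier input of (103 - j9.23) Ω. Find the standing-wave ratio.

Γ = (Z_L − Z_0)/(Z_L + Z_0) = (53 − j9.23)/(153 − j9.23)
|Γ| = 53.8/153 = 0.351
VSWR = (1 + |Γ|)/(1 − |Γ|) = 1.35/0.649

VSWR ≈ 2.08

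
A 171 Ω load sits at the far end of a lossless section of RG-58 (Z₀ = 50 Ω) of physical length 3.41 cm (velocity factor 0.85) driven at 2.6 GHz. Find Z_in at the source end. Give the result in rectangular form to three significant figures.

Z_in ≈ 21 + j30.9 Ω

λ = v/f = 0.85·c / 2.6 GHz = 0.0981 m
βl = 2π·l/λ = 2π × 0.348 = 125°
tan(βl) = tan(125°) = -1.42
Z_in = Z_0·(Z_L + jZ_0·tanβl)/(Z_0 + jZ_L·tanβl)
     = 50·(171 − j71)/(50 − j243)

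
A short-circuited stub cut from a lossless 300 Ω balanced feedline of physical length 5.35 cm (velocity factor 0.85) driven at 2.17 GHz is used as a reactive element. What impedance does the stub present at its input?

Z_in ≈ −j86.6 Ω

λ = v/f = 0.85·c / 2.17 GHz = 0.118 m
βl = 2π·l/λ = 2π × 0.455 = 164°
tan(βl) = -0.289
For a short-circuited stub, Z_in = jZ_0·tan(βl)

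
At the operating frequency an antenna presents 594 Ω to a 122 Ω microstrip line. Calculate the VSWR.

VSWR ≈ 4.87

For a purely resistive load, VSWR = R_L/Z_0 or Z_0/R_L (whichever > 1) = 594/122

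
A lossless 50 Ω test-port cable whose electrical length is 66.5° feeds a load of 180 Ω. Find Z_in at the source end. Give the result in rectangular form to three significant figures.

tan(βl) = tan(66.5°) = 2.3
Z_in = Z_0·(Z_L + jZ_0·tanβl)/(Z_0 + jZ_L·tanβl)
     = 50·(180 + j115)/(50 + j414)

Z_in ≈ 16.3 − j19.8 Ω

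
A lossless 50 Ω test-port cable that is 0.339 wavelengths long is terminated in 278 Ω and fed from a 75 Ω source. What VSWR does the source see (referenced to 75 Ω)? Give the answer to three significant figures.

βl = 2π × 0.339 = 122°
tan(βl) = -1.6
Z_in = Z_0·(Z_L + jZ_0·tanβl)/(Z_0 + jZ_L·tanβl) = 12.4 + j29.9 Ω
Γ_s = (Z_in − Z_s)/(Z_in + Z_s) = (-62.6 + j29.9)/(87.4 + j29.9), |Γ_s| = 0.752
VSWR = (1 + |Γ_s|)/(1 − |Γ_s|)

VSWR ≈ 7.06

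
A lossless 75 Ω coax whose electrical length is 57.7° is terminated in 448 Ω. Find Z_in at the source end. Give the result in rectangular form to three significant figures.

tan(βl) = tan(57.7°) = 1.58
Z_in = Z_0·(Z_L + jZ_0·tanβl)/(Z_0 + jZ_L·tanβl)
     = 75·(448 + j119)/(75 + j709)

Z_in ≈ 17.4 − j45.6 Ω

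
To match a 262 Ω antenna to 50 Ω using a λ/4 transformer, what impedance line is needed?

Z_qwt ≈ 114 Ω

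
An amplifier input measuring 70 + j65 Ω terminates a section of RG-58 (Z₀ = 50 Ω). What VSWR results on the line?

Γ = (Z_L − Z_0)/(Z_L + Z_0) = (20 + j65)/(120 + j65)
|Γ| = 68/136 = 0.498
VSWR = (1 + |Γ|)/(1 − |Γ|) = 1.5/0.502

VSWR ≈ 2.99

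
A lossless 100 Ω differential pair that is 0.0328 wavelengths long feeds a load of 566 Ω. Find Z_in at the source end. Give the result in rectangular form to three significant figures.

Z_in ≈ 246 − j270 Ω

βl = 2π × 0.0328 = 11.8°
tan(βl) = tan(11.8°) = 0.209
Z_in = Z_0·(Z_L + jZ_0·tanβl)/(Z_0 + jZ_L·tanβl)
     = 100·(566 + j20.9)/(100 + j118)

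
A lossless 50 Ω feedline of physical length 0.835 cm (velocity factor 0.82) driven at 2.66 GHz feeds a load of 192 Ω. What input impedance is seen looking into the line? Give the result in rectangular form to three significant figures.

λ = v/f = 0.82·c / 2.66 GHz = 0.0925 m
βl = 2π·l/λ = 2π × 0.0903 = 32.5°
tan(βl) = tan(32.5°) = 0.637
Z_in = Z_0·(Z_L + jZ_0·tanβl)/(Z_0 + jZ_L·tanβl)
     = 50·(192 + j31.9)/(50 + j122)

Z_in ≈ 38.6 − j62.7 Ω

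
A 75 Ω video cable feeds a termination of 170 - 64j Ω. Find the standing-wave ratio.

Γ = (Z_L − Z_0)/(Z_L + Z_0) = (95 − j64)/(245 − j64)
|Γ| = 115/253 = 0.452
VSWR = (1 + |Γ|)/(1 − |Γ|) = 1.45/0.548

VSWR ≈ 2.65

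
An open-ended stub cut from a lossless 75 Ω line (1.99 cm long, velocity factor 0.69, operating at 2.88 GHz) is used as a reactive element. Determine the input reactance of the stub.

X_in ≈ 12.8 Ω (inductive)

λ = v/f = 0.69·c / 2.88 GHz = 0.0719 m
βl = 2π·l/λ = 2π × 0.277 = 99.7°
tan(βl) = -5.87
For an open-ended stub, Z_in = −jZ_0·cot(βl) = −jZ_0/tan(βl)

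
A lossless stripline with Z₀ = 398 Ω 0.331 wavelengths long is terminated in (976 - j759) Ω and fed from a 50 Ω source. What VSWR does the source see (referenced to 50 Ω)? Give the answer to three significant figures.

βl = 2π × 0.331 = 119°
tan(βl) = -1.79
Z_in = Z_0·(Z_L + jZ_0·tanβl)/(Z_0 + jZ_L·tanβl) = 163 + j312 Ω
Γ_s = (Z_in − Z_s)/(Z_in + Z_s) = (113 + j312)/(213 + j312), |Γ_s| = 0.878
VSWR = (1 + |Γ_s|)/(1 − |Γ_s|)

VSWR ≈ 15.4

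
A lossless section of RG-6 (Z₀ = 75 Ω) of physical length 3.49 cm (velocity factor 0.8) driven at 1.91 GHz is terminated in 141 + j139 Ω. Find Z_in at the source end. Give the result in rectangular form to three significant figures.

Z_in ≈ 19 − j7.3 Ω

λ = v/f = 0.8·c / 1.91 GHz = 0.126 m
βl = 2π·l/λ = 2π × 0.278 = 100°
tan(βl) = tan(100°) = -5.68
Z_in = Z_0·(Z_L + jZ_0·tanβl)/(Z_0 + jZ_L·tanβl)
     = 75·(141 − j287)/(864 − j801)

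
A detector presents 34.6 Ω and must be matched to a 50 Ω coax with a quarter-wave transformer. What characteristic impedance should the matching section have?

Z_qwt ≈ 41.6 Ω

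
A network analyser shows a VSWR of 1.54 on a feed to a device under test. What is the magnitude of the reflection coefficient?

|Γ| = (S − 1)/(S + 1) = (1.54 − 1)/(1.54 + 1) = 0.54/2.54

|Γ| ≈ 0.213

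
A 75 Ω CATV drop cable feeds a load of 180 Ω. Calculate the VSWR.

Γ = (180 − 75)/(180 + 75) = 0.412
VSWR = (1 + 0.412)/(1 − 0.412)

VSWR ≈ 2.4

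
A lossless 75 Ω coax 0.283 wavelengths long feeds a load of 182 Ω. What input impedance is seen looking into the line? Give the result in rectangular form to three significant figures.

βl = 2π × 0.283 = 102°
tan(βl) = tan(102°) = -4.75
Z_in = Z_0·(Z_L + jZ_0·tanβl)/(Z_0 + jZ_L·tanβl)
     = 75·(182 − j357)/(75 − j865)

Z_in ≈ 32 + j13 Ω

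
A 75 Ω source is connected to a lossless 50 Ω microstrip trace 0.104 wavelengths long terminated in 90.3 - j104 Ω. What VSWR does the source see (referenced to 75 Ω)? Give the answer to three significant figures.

VSWR ≈ 5.5

βl = 2π × 0.104 = 37.4°
tan(βl) = 0.766
Z_in = Z_0·(Z_L + jZ_0·tanβl)/(Z_0 + jZ_L·tanβl) = 16.6 − j34.2 Ω
Γ_s = (Z_in − Z_s)/(Z_in + Z_s) = (-58.4 − j34.2)/(91.6 − j34.2), |Γ_s| = 0.692
VSWR = (1 + |Γ_s|)/(1 − |Γ_s|)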